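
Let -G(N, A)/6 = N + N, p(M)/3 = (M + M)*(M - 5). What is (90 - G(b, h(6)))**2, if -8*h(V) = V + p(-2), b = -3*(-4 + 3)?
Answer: 15876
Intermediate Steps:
p(M) = 6*M*(-5 + M) (p(M) = 3*((M + M)*(M - 5)) = 3*((2*M)*(-5 + M)) = 3*(2*M*(-5 + M)) = 6*M*(-5 + M))
b = 3 (b = -3*(-1) = 3)
h(V) = -21/2 - V/8 (h(V) = -(V + 6*(-2)*(-5 - 2))/8 = -(V + 6*(-2)*(-7))/8 = -(V + 84)/8 = -(84 + V)/8 = -21/2 - V/8)
G(N, A) = -12*N (G(N, A) = -6*(N + N) = -12*N)
(90 - G(b, h(6)))**2 = (90 - (-12)*3)**2 = (90 - 1*(-36))**2 = (90 + 36)**2 = 126**2 = 15876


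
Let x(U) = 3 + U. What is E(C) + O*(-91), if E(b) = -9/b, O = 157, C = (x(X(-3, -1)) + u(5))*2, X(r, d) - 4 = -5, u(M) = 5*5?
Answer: -85723/6 ≈ -14287.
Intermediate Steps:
u(M) = 25
X(r, d) = -1 (X(r, d) = 4 - 5 = -1)
C = 54 (C = ((3 - 1) + 25)*2 = (2 + 25)*2 = 27*2 = 54)
E(C) + O*(-91) = -9/54 + 157*(-91) = -9*1/54 - 14287 = -⅙ - 14287 = -85723/6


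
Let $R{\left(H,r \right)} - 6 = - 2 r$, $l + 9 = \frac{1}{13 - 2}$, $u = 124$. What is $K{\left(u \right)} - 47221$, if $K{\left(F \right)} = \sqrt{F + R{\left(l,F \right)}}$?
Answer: $-47221 + i \sqrt{118} \approx -47221.0 + 10.863 i$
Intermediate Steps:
$l = - \frac{98}{11}$ ($l = -9 + \frac{1}{13 - 2} = -9 + \frac{1}{11} = - \frac{98}{11} \approx -8.9091$)
$R{\left(H,r \right)} = 6 - 2 r$
$K{\left(F \right)} = \sqrt{6 - F}$ ($K{\left(F \right)} = \sqrt{F - \left(-6 + 2 F\right)} = \sqrt{6 - F}$)
$K{\left(u \right)} - 47221 = \sqrt{6 - 124} - 47221 = \sqrt{-118} - 47221 = i \sqrt{118} - 47221 = -47221 + i \sqrt{118}$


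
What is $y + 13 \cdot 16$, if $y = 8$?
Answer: $216$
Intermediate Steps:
$y + 13 \cdot 16 = 8 + 13 \cdot 16 = 8 + 208 = 216$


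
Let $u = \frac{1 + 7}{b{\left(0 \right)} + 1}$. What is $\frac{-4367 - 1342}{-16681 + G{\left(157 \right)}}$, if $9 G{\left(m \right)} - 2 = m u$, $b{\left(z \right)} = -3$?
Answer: $\frac{4671}{13705} \approx 0.34082$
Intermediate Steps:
$u = -4$ ($u = \frac{1 + 7}{-3 + 1} = \frac{8}{-2} = 8 \left(- \frac{1}{2}\right) = -4$)
$G{\left(m \right)} = \frac{2}{9} - \frac{4 m}{9}$ ($G{\left(m \right)} = \frac{2}{9} + \frac{m \left(-4\right)}{9} = \frac{2}{9} + \frac{\left(-4\right) m}{9} = \frac{2}{9} - \frac{4 m}{9}$)
$\frac{-4367 - 1342}{-16681 + G{\left(157 \right)}} = \frac{-4367 - 1342}{-16681 + \left(\frac{2}{9} - \frac{628}{9}\right)} = - \frac{5709}{-16681 + \left(\frac{2}{9} - \frac{628}{9}\right)} = - \frac{5709}{-16681 - \frac{626}{9}} = - \frac{5709}{- \frac{150755}{9}} = \left(-5709\right) \left(- \frac{9}{150755}\right) = \frac{4671}{13705}$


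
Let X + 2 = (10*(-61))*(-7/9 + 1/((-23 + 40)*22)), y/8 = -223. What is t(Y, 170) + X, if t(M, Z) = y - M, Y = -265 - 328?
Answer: -1212074/1683 ≈ -720.19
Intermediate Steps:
Y = -593
y = -1784 (y = 8*(-223) = -1784)
X = 792379/1683 (X = -2 + (10*(-61))*(-7/9 + 1/((-23 + 40)*22)) = -2 - 610*(-7*⅑ + (1/22)/17) = -2 - 610*(-7/9 + (1/17)*(1/22)) = -2 - 610*(-7/9 + 1/374) = -2 - 610*(-2609/3366) = -2 + 795745/1683 = 792379/1683 ≈ 470.81)
t(M, Z) = -1784 - M
t(Y, 170) + X = (-1784 - 1*(-593)) + 792379/1683 = (-1784 + 593) + 792379/1683 = -1191 + 792379/1683 = -1212074/1683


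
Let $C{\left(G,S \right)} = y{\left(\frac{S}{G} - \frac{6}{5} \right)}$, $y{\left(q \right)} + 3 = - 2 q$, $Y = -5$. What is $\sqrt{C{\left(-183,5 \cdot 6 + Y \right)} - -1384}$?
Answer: $\frac{\sqrt{1158445815}}{915} \approx 37.198$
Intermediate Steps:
$y{\left(q \right)} = -3 - 2 q$
$C{\left(G,S \right)} = - \frac{3}{5} - \frac{2 S}{G}$ ($C{\left(G,S \right)} = -3 - 2 \left(\frac{S}{G} - \frac{6}{5}\right) = -3 - 2 \left(- \frac{6}{5} + \frac{S}{G}\right) = -3 + \left(\frac{12}{5} - \frac{2 S}{G}\right) = - \frac{3}{5} - \frac{2 S}{G}$)
$\sqrt{C{\left(-183,5 \cdot 6 + Y \right)} - -1384} = \sqrt{\left(- \frac{3}{5} - \frac{2 \left(5 \cdot 6 - 5\right)}{-183}\right) - -1384} = \sqrt{\left(- \frac{3}{5} - 2 \left(30 - 5\right) \left(- \frac{1}{183}\right)\right) + \left(-35 + 1419\right)} = \sqrt{\left(- \frac{3}{5} - 50 \left(- \frac{1}{183}\right)\right) + 1384} = \sqrt{\left(- \frac{3}{5} + \frac{50}{183}\right) + 1384} = \sqrt{- \frac{299}{915} + 1384} = \sqrt{\frac{1266061}{915}} = \frac{\sqrt{1158445815}}{915}$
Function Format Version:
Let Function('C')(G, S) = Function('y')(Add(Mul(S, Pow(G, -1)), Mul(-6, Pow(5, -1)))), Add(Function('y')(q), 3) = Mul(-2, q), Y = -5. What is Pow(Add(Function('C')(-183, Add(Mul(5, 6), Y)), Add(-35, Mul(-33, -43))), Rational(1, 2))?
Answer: Mul(Rational(1, 915), Pow(1158445815, Rational(1, 2))) ≈ 37.198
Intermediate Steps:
Function('y')(q) = Add(-3, Mul(-2, q))
Function('C')(G, S) = Add(Rational(-3, 5), Mul(-2, S, Pow(G, -1))) (Function('C')(G, S) = Add(-3, Mul(-2, Add(Mul(S, Pow(G, -1)), Mul(-6, Pow(5, -1))))) = Add(-3, Mul(-2, Add(Mul(S, Pow(G, -1)), Mul(-6, Rational(1, 5))))) = Add(-3, Mul(-2, Add(Mul(S, Pow(G, -1)), Rational(-6, 5)))) = Add(-3, Mul(-2, Add(Rational(-6, 5), Mul(S, Pow(G, -1))))) = Add(-3, Add(Rational(12, 5), Mul(-2, S, Pow(G, -1)))) = Add(Rational(-3, 5), Mul(-2, S, Pow(G, -1))))
Pow(Add(Function('C')(-183, Add(Mul(5, 6), Y)), Add(-35, Mul(-33, -43))), Rational(1, 2)) = Pow(Add(Add(Rational(-3, 5), Mul(-2, Add(Mul(5, 6), -5), Pow(-183, -1))), Add(-35, Mul(-33, -43))), Rational(1, 2)) = Pow(Add(Add(Rational(-3, 5), Mul(-2, Add(30, -5), Rational(-1, 183))), Add(-35, 1419)), Rational(1, 2)) = Pow(Add(Add(Rational(-3, 5), Mul(-2, 25, Rational(-1, 183))), 1384), Rational(1, 2)) = Pow(Add(Add(Rational(-3, 5), Rational(50, 183)), 1384), Rational(1, 2)) = Pow(Add(Rational(-299, 915), 1384), Rational(1, 2)) = Pow(Rational(1266061, 915), Rational(1, 2)) = Mul(Rational(1, 915), Pow(1158445815, Rational(1, 2)))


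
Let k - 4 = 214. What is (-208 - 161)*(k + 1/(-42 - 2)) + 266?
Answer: -3527375/44 ≈ -80168.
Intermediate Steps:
k = 218 (k = 4 + 214 = 218)
(-208 - 161)*(k + 1/(-42 - 2)) + 266 = (-208 - 161)*(218 + 1/(-42 - 2)) + 266 = -369*(218 + 1/(-44)) + 266 = -369*(218 - 1/44) + 266 = -369*9591/44 + 266 = -3539079/44 + 266 = -3527375/44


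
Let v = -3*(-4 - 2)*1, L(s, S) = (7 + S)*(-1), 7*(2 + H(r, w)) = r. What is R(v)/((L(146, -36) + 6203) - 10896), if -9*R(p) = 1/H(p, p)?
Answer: 7/167904 ≈ 4.1690e-5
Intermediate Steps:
H(r, w) = -2 + r/7
L(s, S) = -7 - S
v = 18 (v = -3*(-6)*1 = 18*1 = 18)
R(p) = -1/(9*(-2 + p/7))
R(v)/((L(146, -36) + 6203) - 10896) = (-7/(-126 + 9*18))/(((-7 - 1*(-36)) + 6203) - 10896) = (-7/(-126 + 162))/(((-7 + 36) + 6203) - 10896) = (-7/36)/((29 + 6203) - 10896) = (-7*1/36)/(6232 - 10896) = -7/36/(-4664) = -7/36*(-1/4664) = 7/167904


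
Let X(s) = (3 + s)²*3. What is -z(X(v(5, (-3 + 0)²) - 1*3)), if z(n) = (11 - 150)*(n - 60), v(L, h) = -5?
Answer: 2085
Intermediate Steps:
X(s) = 3*(3 + s)²
z(n) = 8340 - 139*n (z(n) = -139*(-60 + n) = 8340 - 139*n)
-z(X(v(5, (-3 + 0)²) - 1*3)) = -(8340 - 417*(3 + (-5 - 1*3))²) = -(8340 - 417*(3 + (-5 - 3))²) = -(8340 - 417*(3 - 8)²) = -(8340 - 417*(-5)²) = -(8340 - 417*25) = -(8340 - 139*75) = -(8340 - 10425) = -1*(-2085) = 2085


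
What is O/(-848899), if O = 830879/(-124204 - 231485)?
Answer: 830879/301944036411 ≈ 2.7518e-6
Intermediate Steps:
O = -830879/355689 (O = 830879/(-355689) = 830879*(-1/355689) = -830879/355689 ≈ -2.3360)
O/(-848899) = -830879/355689/(-848899) = -830879/355689*(-1/848899) = 830879/301944036411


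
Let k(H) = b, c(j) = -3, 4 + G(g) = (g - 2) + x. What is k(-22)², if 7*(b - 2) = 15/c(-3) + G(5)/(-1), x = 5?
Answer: 25/49 ≈ 0.51020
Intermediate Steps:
G(g) = -1 + g (G(g) = -4 + ((g - 2) + 5) = -4 + ((-2 + g) + 5) = -4 + (3 + g) = -1 + g)
b = 5/7 (b = 2 + (15/(-3) + (-1 + 5)/(-1))/7 = 2 + (15*(-⅓) + 4*(-1))/7 = 2 + (-5 - 4)/7 = 2 + (⅐)*(-9) = 2 - 9/7 = 5/7 ≈ 0.71429)
k(H) = 5/7
k(-22)² = (5/7)² = 25/49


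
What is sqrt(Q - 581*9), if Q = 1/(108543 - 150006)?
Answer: 2*I*sqrt(249710949749)/13821 ≈ 72.312*I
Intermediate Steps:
Q = -1/41463 (Q = 1/(-41463) = -1/41463 ≈ -2.4118e-5)
sqrt(Q - 581*9) = sqrt(-1/41463 - 581*9) = sqrt(-1/41463 - 5229) = sqrt(-216810028/41463) = 2*I*sqrt(249710949749)/13821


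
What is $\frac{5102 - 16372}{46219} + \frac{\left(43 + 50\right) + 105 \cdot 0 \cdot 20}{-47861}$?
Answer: $- \frac{543691837}{2212087559} \approx -0.24578$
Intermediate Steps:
$\frac{5102 - 16372}{46219} + \frac{\left(43 + 50\right) + 105 \cdot 0 \cdot 20}{-47861} = \left(5102 - 16372\right) \frac{1}{46219} + \left(93 + 105 \cdot 0\right) \left(- \frac{1}{47861}\right) = \left(-11270\right) \frac{1}{46219} + \left(93 + 0\right) \left(- \frac{1}{47861}\right) = - \frac{11270}{46219} + 93 \left(- \frac{1}{47861}\right) = - \frac{11270}{46219} - \frac{93}{47861} = - \frac{543691837}{2212087559}$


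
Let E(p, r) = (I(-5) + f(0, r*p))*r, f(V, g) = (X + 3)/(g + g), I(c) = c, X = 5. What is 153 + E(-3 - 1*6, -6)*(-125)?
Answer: -31873/9 ≈ -3541.4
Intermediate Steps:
f(V, g) = 4/g (f(V, g) = (5 + 3)/(g + g) = 8/((2*g)) = 8*(1/(2*g)) = 4/g)
E(p, r) = r*(-5 + 4/(p*r)) (E(p, r) = (-5 + 4/((r*p)))*r = (-5 + 4/((p*r)))*r = (-5 + 4*(1/(p*r)))*r = (-5 + 4/(p*r))*r = r*(-5 + 4/(p*r)))
153 + E(-3 - 1*6, -6)*(-125) = 153 + (-5*(-6) + 4/(-3 - 1*6))*(-125) = 153 + (30 + 4/(-3 - 6))*(-125) = 153 + (30 + 4/(-9))*(-125) = 153 + (30 + 4*(-⅑))*(-125) = 153 + (30 - 4/9)*(-125) = 153 + (266/9)*(-125) = 153 - 33250/9 = -31873/9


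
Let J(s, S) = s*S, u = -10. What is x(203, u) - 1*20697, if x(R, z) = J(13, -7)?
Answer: -20788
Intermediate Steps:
J(s, S) = S*s
x(R, z) = -91 (x(R, z) = -7*13 = -91)
x(203, u) - 1*20697 = -91 - 1*20697 = -91 - 20697 = -20788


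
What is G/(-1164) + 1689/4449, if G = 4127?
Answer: -5465009/1726212 ≈ -3.1659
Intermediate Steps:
G/(-1164) + 1689/4449 = 4127/(-1164) + 1689/4449 = 4127*(-1/1164) + 1689*(1/4449) = -4127/1164 + 563/1483 = -5465009/1726212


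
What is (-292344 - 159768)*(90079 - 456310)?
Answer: 165577429872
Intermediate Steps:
(-292344 - 159768)*(90079 - 456310) = -452112*(-366231) = 165577429872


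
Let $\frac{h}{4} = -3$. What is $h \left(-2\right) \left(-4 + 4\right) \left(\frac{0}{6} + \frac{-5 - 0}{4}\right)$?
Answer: $0$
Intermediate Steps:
$h = -12$ ($h = 4 \left(-3\right) = -12$)
$h \left(-2\right) \left(-4 + 4\right) \left(\frac{0}{6} + \frac{-5 - 0}{4}\right) = \left(-12\right) \left(-2\right) \left(-4 + 4\right) \left(\frac{0}{6} + \frac{-5 - 0}{4}\right) = 24 \cdot 0 \left(0 \cdot \frac{1}{6} + \left(-5 + 0\right) \frac{1}{4}\right) = 24 \cdot 0 \left(0 - \frac{5}{4}\right) = 24 \cdot 0 \left(- \frac{5}{4}\right) = 24 \cdot 0 = 0$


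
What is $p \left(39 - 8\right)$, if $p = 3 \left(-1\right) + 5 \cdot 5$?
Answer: $682$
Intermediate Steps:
$p = 22$ ($p = -3 + 25 = 22$)
$p \left(39 - 8\right) = 22 \left(39 - 8\right) = 22 \cdot 31 = 682$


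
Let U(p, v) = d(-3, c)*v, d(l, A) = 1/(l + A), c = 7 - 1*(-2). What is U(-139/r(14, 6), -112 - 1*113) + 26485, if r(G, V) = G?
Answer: 52895/2 ≈ 26448.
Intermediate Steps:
c = 9 (c = 7 + 2 = 9)
d(l, A) = 1/(A + l)
U(p, v) = v/6 (U(p, v) = v/(9 - 3) = v/6)
U(-139/r(14, 6), -112 - 1*113) + 26485 = (-112 - 1*113)/6 + 26485 = (-112 - 113)/6 + 26485 = (⅙)*(-225) + 26485 = -75/2 + 26485 = 52895/2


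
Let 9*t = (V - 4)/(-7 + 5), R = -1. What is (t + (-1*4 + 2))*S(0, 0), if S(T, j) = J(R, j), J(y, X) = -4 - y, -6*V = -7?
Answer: 199/36 ≈ 5.5278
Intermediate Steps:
V = 7/6 (V = -⅙*(-7) = 7/6 ≈ 1.1667)
t = 17/108 (t = ((7/6 - 4)/(-7 + 5))/9 = (-17/6/(-2))/9 = (-17/6*(-½))/9 = (⅑)*(17/12) = 17/108 ≈ 0.15741)
S(T, j) = -3 (S(T, j) = -4 - 1*(-1) = -4 + 1 = -3)
(t + (-1*4 + 2))*S(0, 0) = (17/108 + (-1*4 + 2))*(-3) = (17/108 + (-4 + 2))*(-3) = (17/108 - 2)*(-3) = -199/108*(-3) = 199/36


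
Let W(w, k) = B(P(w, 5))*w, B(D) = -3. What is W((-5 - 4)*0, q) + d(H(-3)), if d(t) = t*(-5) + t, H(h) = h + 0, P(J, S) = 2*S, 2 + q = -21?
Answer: 12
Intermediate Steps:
q = -23 (q = -2 - 21 = -23)
H(h) = h
d(t) = -4*t (d(t) = -5*t + t = -4*t)
W(w, k) = -3*w
W((-5 - 4)*0, q) + d(H(-3)) = -3*(-5 - 4)*0 - 4*(-3) = -(-27)*0 + 12 = -3*0 + 12 = 0 + 12 = 12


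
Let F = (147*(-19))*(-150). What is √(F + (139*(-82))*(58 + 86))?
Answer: 3*I*√135818 ≈ 1105.6*I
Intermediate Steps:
F = 418950 (F = -2793*(-150) = 418950)
√(F + (139*(-82))*(58 + 86)) = √(418950 + (139*(-82))*(58 + 86)) = √(418950 - 11398*144) = √(418950 - 1641312) = √(-1222362) = 3*I*√135818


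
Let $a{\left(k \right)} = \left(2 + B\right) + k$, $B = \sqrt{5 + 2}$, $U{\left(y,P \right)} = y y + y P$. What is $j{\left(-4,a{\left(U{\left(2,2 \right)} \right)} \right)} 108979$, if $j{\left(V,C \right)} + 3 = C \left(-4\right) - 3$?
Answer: $-5013034 - 435916 \sqrt{7} \approx -6.1664 \cdot 10^{6}$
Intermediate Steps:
$U{\left(y,P \right)} = y^{2} + P y$
$B = \sqrt{7} \approx 2.6458$
$a{\left(k \right)} = 2 + k + \sqrt{7}$ ($a{\left(k \right)} = \left(2 + \sqrt{7}\right) + k = 2 + k + \sqrt{7}$)
$j{\left(V,C \right)} = -6 - 4 C$ ($j{\left(V,C \right)} = -3 + \left(C \left(-4\right) - 3\right) = -3 - \left(3 + 4 C\right) = -6 - 4 C$)
$j{\left(-4,a{\left(U{\left(2,2 \right)} \right)} \right)} 108979 = \left(-6 - 4 \left(2 + 2 \left(2 + 2\right) + \sqrt{7}\right)\right) 108979 = \left(-6 - 4 \left(2 + 2 \cdot 4 + \sqrt{7}\right)\right) 108979 = \left(-6 - 4 \left(2 + 8 + \sqrt{7}\right)\right) 108979 = \left(-6 - 4 \left(10 + \sqrt{7}\right)\right) 108979 = \left(-6 - \left(40 + 4 \sqrt{7}\right)\right) 108979 = \left(-46 - 4 \sqrt{7}\right) 108979 = -5013034 - 435916 \sqrt{7}$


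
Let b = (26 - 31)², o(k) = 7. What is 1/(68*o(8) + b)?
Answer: 1/501 ≈ 0.0019960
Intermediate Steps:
b = 25 (b = (-5)² = 25)
1/(68*o(8) + b) = 1/(68*7 + 25) = 1/(476 + 25) = 1/501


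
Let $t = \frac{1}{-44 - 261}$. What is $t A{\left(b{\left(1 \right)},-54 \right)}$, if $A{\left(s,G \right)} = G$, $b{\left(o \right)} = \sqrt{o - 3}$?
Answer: $\frac{54}{305} \approx 0.17705$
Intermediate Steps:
$b{\left(o \right)} = \sqrt{-3 + o}$
$t = - \frac{1}{305}$ ($t = \frac{1}{-305} = - \frac{1}{305} \approx -0.0032787$)
$t A{\left(b{\left(1 \right)},-54 \right)} = \left(- \frac{1}{305}\right) \left(-54\right) = \frac{54}{305}$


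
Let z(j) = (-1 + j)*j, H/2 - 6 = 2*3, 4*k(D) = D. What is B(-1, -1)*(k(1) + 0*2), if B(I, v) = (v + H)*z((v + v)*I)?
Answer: 23/2 ≈ 11.500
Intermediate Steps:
k(D) = D/4
H = 24 (H = 12 + 2*(2*3) = 12 + 2*6 = 12 + 12 = 24)
z(j) = j*(-1 + j)
B(I, v) = 2*I*v*(-1 + 2*I*v)*(24 + v) (B(I, v) = (v + 24)*(((v + v)*I)*(-1 + (v + v)*I)) = (24 + v)*(((2*v)*I)*(-1 + (2*v)*I)) = (24 + v)*((2*I*v)*(-1 + 2*I*v)) = (24 + v)*(2*I*v*(-1 + 2*I*v)) = 2*I*v*(-1 + 2*I*v)*(24 + v))
B(-1, -1)*(k(1) + 0*2) = (2*(-1)*(-1)*(-1 + 2*(-1)*(-1))*(24 - 1))*((¼)*1 + 0*2) = (2*(-1)*(-1)*(-1 + 2)*23)*(¼ + 0) = (2*(-1)*(-1)*1*23)*(¼) = 46*(¼) = 23/2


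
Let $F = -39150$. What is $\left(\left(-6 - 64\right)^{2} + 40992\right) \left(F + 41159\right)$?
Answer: $92197028$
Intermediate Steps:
$\left(\left(-6 - 64\right)^{2} + 40992\right) \left(F + 41159\right) = \left(\left(-6 - 64\right)^{2} + 40992\right) \left(-39150 + 41159\right) = \left(\left(-70\right)^{2} + 40992\right) 2009 = \left(4900 + 40992\right) 2009 = 45892 \cdot 2009 = 92197028$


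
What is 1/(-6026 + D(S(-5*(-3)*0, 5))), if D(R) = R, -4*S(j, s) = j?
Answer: -1/6026 ≈ -0.00016595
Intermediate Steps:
S(j, s) = -j/4
1/(-6026 + D(S(-5*(-3)*0, 5))) = 1/(-6026 - (-5*(-3))*0/4) = 1/(-6026 - 15*0/4) = 1/(-6026 - 1/4*0) = 1/(-6026 + 0) = 1/(-6026) = -1/6026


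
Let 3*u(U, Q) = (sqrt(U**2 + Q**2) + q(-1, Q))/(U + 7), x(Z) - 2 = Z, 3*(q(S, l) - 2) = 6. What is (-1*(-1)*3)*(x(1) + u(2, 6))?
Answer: 85/9 + 2*sqrt(10)/9 ≈ 10.147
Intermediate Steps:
q(S, l) = 4 (q(S, l) = 2 + (1/3)*6 = 2 + 2 = 4)
x(Z) = 2 + Z
u(U, Q) = (4 + sqrt(Q**2 + U**2))/(3*(7 + U)) (u(U, Q) = ((sqrt(U**2 + Q**2) + 4)/(U + 7))/3 = ((sqrt(Q**2 + U**2) + 4)/(7 + U))/3 = ((4 + sqrt(Q**2 + U**2))/(7 + U))/3 = (4 + sqrt(Q**2 + U**2))/(3*(7 + U)))
(-1*(-1)*3)*(x(1) + u(2, 6)) = (-1*(-1)*3)*((2 + 1) + (4 + sqrt(6**2 + 2**2))/(3*(7 + 2))) = (1*3)*(3 + (1/3)*(4 + sqrt(36 + 4))/9) = 3*(3 + (1/3)*(1/9)*(4 + sqrt(40))) = 3*(3 + (1/3)*(1/9)*(4 + 2*sqrt(10))) = 3*(3 + (4/27 + 2*sqrt(10)/27)) = 3*(85/27 + 2*sqrt(10)/27) = 85/9 + 2*sqrt(10)/9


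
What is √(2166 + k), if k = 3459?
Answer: 75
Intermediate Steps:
√(2166 + k) = √(2166 + 3459) = √5625 = 75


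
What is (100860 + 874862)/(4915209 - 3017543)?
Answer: 487861/948833 ≈ 0.51417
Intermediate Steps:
(100860 + 874862)/(4915209 - 3017543) = 975722/1897666 = 975722*(1/1897666) = 487861/948833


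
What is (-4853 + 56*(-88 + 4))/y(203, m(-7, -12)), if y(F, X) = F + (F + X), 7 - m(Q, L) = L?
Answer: -9557/425 ≈ -22.487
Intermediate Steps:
m(Q, L) = 7 - L
y(F, X) = X + 2*F
(-4853 + 56*(-88 + 4))/y(203, m(-7, -12)) = (-4853 + 56*(-88 + 4))/((7 - 1*(-12)) + 2*203) = (-4853 + 56*(-84))/((7 + 12) + 406) = (-4853 - 4704)/(19 + 406) = -9557/425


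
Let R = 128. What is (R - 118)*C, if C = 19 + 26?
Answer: 450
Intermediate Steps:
C = 45
(R - 118)*C = (128 - 118)*45 = 10*45 = 450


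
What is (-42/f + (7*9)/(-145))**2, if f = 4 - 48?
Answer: 2752281/10176100 ≈ 0.27047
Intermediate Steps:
f = -44
(-42/f + (7*9)/(-145))**2 = (-42/(-44) + (7*9)/(-145))**2 = (-42*(-1/44) + 63*(-1/145))**2 = (21/22 - 63/145)**2 = (1659/3190)**2 = 2752281/10176100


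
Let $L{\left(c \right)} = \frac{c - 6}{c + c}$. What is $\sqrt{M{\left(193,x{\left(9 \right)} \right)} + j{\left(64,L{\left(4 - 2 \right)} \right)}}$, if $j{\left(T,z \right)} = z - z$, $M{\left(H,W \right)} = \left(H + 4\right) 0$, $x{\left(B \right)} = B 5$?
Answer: $0$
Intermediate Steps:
$x{\left(B \right)} = 5 B$
$L{\left(c \right)} = \frac{-6 + c}{2 c}$
$M{\left(H,W \right)} = 0$ ($M{\left(H,W \right)} = \left(4 + H\right) 0 = 0$)
$j{\left(T,z \right)} = 0$
$\sqrt{M{\left(193,x{\left(9 \right)} \right)} + j{\left(64,L{\left(4 - 2 \right)} \right)}} = \sqrt{0 + 0} = \sqrt{0} = 0$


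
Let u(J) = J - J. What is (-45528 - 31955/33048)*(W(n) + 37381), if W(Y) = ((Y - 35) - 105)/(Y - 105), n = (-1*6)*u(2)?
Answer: -168741007758953/99144 ≈ -1.7020e+9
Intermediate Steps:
u(J) = 0
n = 0 (n = -1*6*0 = -6*0 = 0)
W(Y) = (-140 + Y)/(-105 + Y) (W(Y) = ((-35 + Y) - 105)/(-105 + Y) = (-140 + Y)/(-105 + Y))
(-45528 - 31955/33048)*(W(n) + 37381) = (-45528 - 31955/33048)*((-140 + 0)/(-105 + 0) + 37381) = (-45528 - 31955*1/33048)*(-140/(-105) + 37381) = (-45528 - 31955/33048)*(-1/105*(-140) + 37381) = -1504641299*(4/3 + 37381)/33048 = -1504641299/33048*112147/3 = -168741007758953/99144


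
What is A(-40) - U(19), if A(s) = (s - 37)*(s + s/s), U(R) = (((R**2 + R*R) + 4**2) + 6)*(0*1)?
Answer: 3003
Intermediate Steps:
U(R) = 0 (U(R) = (((R**2 + R**2) + 16) + 6)*0 = ((2*R**2 + 16) + 6)*0 = ((16 + 2*R**2) + 6)*0 = (22 + 2*R**2)*0 = 0)
A(s) = (1 + s)*(-37 + s) (A(s) = (-37 + s)*(s + 1) = (-37 + s)*(1 + s) = (1 + s)*(-37 + s))
A(-40) - U(19) = (-37 + (-40)**2 - 36*(-40)) - 1*0 = (-37 + 1600 + 1440) + 0 = 3003 + 0 = 3003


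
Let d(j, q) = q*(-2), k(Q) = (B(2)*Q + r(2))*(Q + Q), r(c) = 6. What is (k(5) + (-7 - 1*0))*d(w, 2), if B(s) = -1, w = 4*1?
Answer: -12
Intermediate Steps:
w = 4
k(Q) = 2*Q*(6 - Q) (k(Q) = (-Q + 6)*(Q + Q) = (6 - Q)*(2*Q) = 2*Q*(6 - Q))
d(j, q) = -2*q
(k(5) + (-7 - 1*0))*d(w, 2) = (2*5*(6 - 1*5) + (-7 - 1*0))*(-2*2) = (2*5*(6 - 5) + (-7 + 0))*(-4) = (2*5*1 - 7)*(-4) = (10 - 7)*(-4) = 3*(-4) = -12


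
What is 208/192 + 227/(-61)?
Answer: -1931/732 ≈ -2.6380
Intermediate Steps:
208/192 + 227/(-61) = 208*(1/192) + 227*(-1/61) = 13/12 - 227/61 = -1931/732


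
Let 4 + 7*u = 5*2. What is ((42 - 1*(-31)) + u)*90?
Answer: 46530/7 ≈ 6647.1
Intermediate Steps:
u = 6/7 (u = -4/7 + (5*2)/7 = -4/7 + (⅐)*10 = -4/7 + 10/7 = 6/7 ≈ 0.85714)
((42 - 1*(-31)) + u)*90 = ((42 - 1*(-31)) + 6/7)*90 = ((42 + 31) + 6/7)*90 = (73 + 6/7)*90 = (517/7)*90 = 46530/7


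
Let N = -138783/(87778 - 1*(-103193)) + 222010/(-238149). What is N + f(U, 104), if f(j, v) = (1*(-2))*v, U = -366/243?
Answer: -117718462489/561475959 ≈ -209.66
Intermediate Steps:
U = -122/81 (U = -366*1/243 = -122/81 ≈ -1.5062)
f(j, v) = -2*v
N = -931463017/561475959 (N = -138783/(87778 + 103193) + 222010*(-1/238149) = -138783/190971 - 222010/238149 = -138783*1/190971 - 222010/238149 = -46261/63657 - 222010/238149 = -931463017/561475959 ≈ -1.6590)
N + f(U, 104) = -931463017/561475959 - 2*104 = -931463017/561475959 - 208 = -117718462489/561475959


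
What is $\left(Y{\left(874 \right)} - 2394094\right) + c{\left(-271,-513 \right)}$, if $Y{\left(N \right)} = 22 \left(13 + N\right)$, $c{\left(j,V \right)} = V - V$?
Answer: $-2374580$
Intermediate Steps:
$c{\left(j,V \right)} = 0$
$Y{\left(N \right)} = 286 + 22 N$
$\left(Y{\left(874 \right)} - 2394094\right) + c{\left(-271,-513 \right)} = \left(\left(286 + 22 \cdot 874\right) - 2394094\right) + 0 = \left(\left(286 + 19228\right) - 2394094\right) + 0 = \left(19514 - 2394094\right) + 0 = -2374580 + 0 = -2374580$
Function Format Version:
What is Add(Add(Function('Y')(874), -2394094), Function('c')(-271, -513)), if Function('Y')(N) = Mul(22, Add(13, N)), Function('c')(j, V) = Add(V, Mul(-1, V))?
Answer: -2374580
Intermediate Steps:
Function('c')(j, V) = 0
Function('Y')(N) = Add(286, Mul(22, N))
Add(Add(Function('Y')(874), -2394094), Function('c')(-271, -513)) = Add(Add(Add(286, Mul(22, 874)), -2394094), 0) = Add(Add(Add(286, 19228), -2394094), 0) = Add(Add(19514, -2394094), 0) = Add(-2374580, 0) = -2374580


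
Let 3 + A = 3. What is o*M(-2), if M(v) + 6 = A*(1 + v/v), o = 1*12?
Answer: -72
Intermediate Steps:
A = 0 (A = -3 + 3 = 0)
o = 12
M(v) = -6 (M(v) = -6 + 0*(1 + v/v) = -6 + 0*(1 + 1) = -6 + 0*2 = -6 + 0 = -6)
o*M(-2) = 12*(-6) = -72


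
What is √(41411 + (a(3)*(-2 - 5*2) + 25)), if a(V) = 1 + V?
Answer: 2*√10347 ≈ 203.44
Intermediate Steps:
√(41411 + (a(3)*(-2 - 5*2) + 25)) = √(41411 + ((1 + 3)*(-2 - 5*2) + 25)) = √(41411 + (4*(-2 - 10) + 25)) = √(41411 + (4*(-12) + 25)) = √(41411 + (-48 + 25)) = √(41411 - 23) = √41388 = 2*√10347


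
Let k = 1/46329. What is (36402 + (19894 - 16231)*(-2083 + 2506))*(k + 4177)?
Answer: 102295971068378/15443 ≈ 6.6241e+9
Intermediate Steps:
k = 1/46329 ≈ 2.1585e-5
(36402 + (19894 - 16231)*(-2083 + 2506))*(k + 4177) = (36402 + (19894 - 16231)*(-2083 + 2506))*(1/46329 + 4177) = (36402 + 3663*423)*(193516234/46329) = (36402 + 1549449)*(193516234/46329) = 1585851*(193516234/46329) = 102295971068378/15443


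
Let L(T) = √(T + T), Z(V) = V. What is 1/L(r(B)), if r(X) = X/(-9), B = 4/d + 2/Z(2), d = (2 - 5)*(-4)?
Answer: -3*I*√6/4 ≈ -1.8371*I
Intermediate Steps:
d = 12 (d = -3*(-4) = 12)
B = 4/3 (B = 4/12 + 2/2 = 4*(1/12) + 2*(½) = ⅓ + 1 = 4/3 ≈ 1.3333)
r(X) = -X/9 (r(X) = X*(-⅑) = -X/9)
L(T) = √2*√T (L(T) = √(2*T) = √2*√T)
1/L(r(B)) = 1/(√2*√(-⅑*4/3)) = 1/(√2*√(-4/27)) = 1/(√2*(2*I*√3/9)) = 1/(2*I*√6/9) = -3*I*√6/4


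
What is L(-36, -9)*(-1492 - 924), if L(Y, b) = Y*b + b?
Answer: -761040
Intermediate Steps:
L(Y, b) = b + Y*b
L(-36, -9)*(-1492 - 924) = (-9*(1 - 36))*(-1492 - 924) = -9*(-35)*(-2416) = 315*(-2416) = -761040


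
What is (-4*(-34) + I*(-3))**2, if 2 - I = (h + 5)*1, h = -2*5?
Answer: 13225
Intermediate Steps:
h = -10
I = 7 (I = 2 - (-10 + 5) = 2 - (-5) = 2 - 1*(-5) = 2 + 5 = 7)
(-4*(-34) + I*(-3))**2 = (-4*(-34) + 7*(-3))**2 = (136 - 21)**2 = 115**2 = 13225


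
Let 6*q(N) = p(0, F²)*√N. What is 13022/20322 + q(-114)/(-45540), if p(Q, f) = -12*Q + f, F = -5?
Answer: 6511/10161 - 5*I*√114/54648 ≈ 0.64078 - 0.0009769*I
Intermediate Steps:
p(Q, f) = f - 12*Q
q(N) = 25*√N/6 (q(N) = (((-5)² - 12*0)*√N)/6 = ((25 + 0)*√N)/6 = (25*√N)/6 = 25*√N/6)
13022/20322 + q(-114)/(-45540) = 13022/20322 + (25*√(-114)/6)/(-45540) = 13022*(1/20322) + (25*(I*√114)/6)*(-1/45540) = 6511/10161 + (25*I*√114/6)*(-1/45540) = 6511/10161 - 5*I*√114/54648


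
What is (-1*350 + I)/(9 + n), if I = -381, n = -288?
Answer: 731/279 ≈ 2.6201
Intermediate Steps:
(-1*350 + I)/(9 + n) = (-1*350 - 381)/(9 - 288) = (-350 - 381)/(-279) = -731*(-1/279) = 731/279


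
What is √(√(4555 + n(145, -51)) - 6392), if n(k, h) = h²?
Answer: √(-6392 + 2*√1789) ≈ 79.419*I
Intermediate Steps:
√(√(4555 + n(145, -51)) - 6392) = √(√(4555 + (-51)²) - 6392) = √(√(4555 + 2601) - 6392) = √(√7156 - 6392) = √(2*√1789 - 6392) = √(-6392 + 2*√1789)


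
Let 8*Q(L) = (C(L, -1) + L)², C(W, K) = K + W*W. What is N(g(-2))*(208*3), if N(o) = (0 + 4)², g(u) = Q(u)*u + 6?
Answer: 9984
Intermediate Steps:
C(W, K) = K + W²
Q(L) = (-1 + L + L²)²/8 (Q(L) = ((-1 + L²) + L)²/8 = (-1 + L + L²)²/8)
g(u) = 6 + u*(-1 + u + u²)²/8 (g(u) = ((-1 + u + u²)²/8)*u + 6 = u*(-1 + u + u²)²/8 + 6 = 6 + u*(-1 + u + u²)²/8)
N(o) = 16 (N(o) = 4² = 16)
N(g(-2))*(208*3) = 16*(208*3) = 16*624 = 9984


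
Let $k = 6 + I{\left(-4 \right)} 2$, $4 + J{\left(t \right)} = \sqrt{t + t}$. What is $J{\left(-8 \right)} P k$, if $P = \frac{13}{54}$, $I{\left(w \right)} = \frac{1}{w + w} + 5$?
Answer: $- \frac{91}{6} + \frac{91 i}{6} \approx -15.167 + 15.167 i$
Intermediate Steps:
$I{\left(w \right)} = 5 + \frac{1}{2 w}$ ($I{\left(w \right)} = \frac{1}{2 w} + 5 = 5 + \frac{1}{2 w}$)
$J{\left(t \right)} = -4 + \sqrt{2} \sqrt{t}$ ($J{\left(t \right)} = -4 + \sqrt{t + t} = -4 + \sqrt{2 t} = -4 + \sqrt{2} \sqrt{t}$)
$P = \frac{13}{54}$ ($P = 13 \cdot \frac{1}{54} = \frac{13}{54} \approx 0.24074$)
$k = \frac{63}{4}$ ($k = 6 + \left(5 + \frac{1}{2 \left(-4\right)}\right) 2 = 6 + \left(5 + \frac{1}{2} \left(- \frac{1}{4}\right)\right) 2 = 6 + \left(5 - \frac{1}{8}\right) 2 = 6 + \frac{39}{8} \cdot 2 = 6 + \frac{39}{4} = \frac{63}{4} \approx 15.75$)
$J{\left(-8 \right)} P k = \left(-4 + \sqrt{2} \sqrt{-8}\right) \frac{13}{54} \cdot \frac{63}{4} = \left(-4 + \sqrt{2} \cdot 2 i \sqrt{2}\right) \frac{13}{54} \cdot \frac{63}{4} = \left(-4 + 4 i\right) \frac{13}{54} \cdot \frac{63}{4} = \left(- \frac{26}{27} + \frac{26 i}{27}\right) \frac{63}{4} = - \frac{91}{6} + \frac{91 i}{6}$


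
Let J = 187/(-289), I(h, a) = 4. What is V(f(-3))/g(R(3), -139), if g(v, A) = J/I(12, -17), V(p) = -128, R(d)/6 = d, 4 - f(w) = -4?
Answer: 8704/11 ≈ 791.27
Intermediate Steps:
f(w) = 8 (f(w) = 4 - 1*(-4) = 4 + 4 = 8)
J = -11/17 (J = 187*(-1/289) = -11/17 ≈ -0.64706)
R(d) = 6*d
g(v, A) = -11/68 (g(v, A) = -11/17/4 = -11/17*1/4 = -11/68)
V(f(-3))/g(R(3), -139) = -128/(-11/68) = -128*(-68/11) = 8704/11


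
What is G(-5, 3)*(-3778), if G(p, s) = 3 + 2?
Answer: -18890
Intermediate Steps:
G(p, s) = 5
G(-5, 3)*(-3778) = 5*(-3778) = -18890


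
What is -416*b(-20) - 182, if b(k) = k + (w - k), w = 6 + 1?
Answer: -3094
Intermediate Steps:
w = 7
b(k) = 7 (b(k) = k + (7 - k) = 7)
-416*b(-20) - 182 = -416*7 - 182 = -2912 - 182 = -3094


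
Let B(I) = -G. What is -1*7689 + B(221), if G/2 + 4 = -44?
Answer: -7593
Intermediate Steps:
G = -96 (G = -8 + 2*(-44) = -8 - 88 = -96)
B(I) = 96 (B(I) = -1*(-96) = 96)
-1*7689 + B(221) = -1*7689 + 96 = -7689 + 96 = -7593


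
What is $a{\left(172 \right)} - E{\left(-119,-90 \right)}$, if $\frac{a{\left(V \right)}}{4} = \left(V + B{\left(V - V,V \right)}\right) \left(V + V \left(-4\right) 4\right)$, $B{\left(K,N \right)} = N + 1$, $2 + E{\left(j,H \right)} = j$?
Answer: $-3560279$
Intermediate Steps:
$E{\left(j,H \right)} = -2 + j$
$B{\left(K,N \right)} = 1 + N$
$a{\left(V \right)} = - 60 V \left(1 + 2 V\right)$ ($a{\left(V \right)} = 4 \left(V + \left(1 + V\right)\right) \left(V + V \left(-4\right) 4\right) = 4 \left(1 + 2 V\right) \left(V + - 4 V 4\right) = 4 \left(1 + 2 V\right) \left(V - 16 V\right) = 4 \left(1 + 2 V\right) \left(- 15 V\right) = 4 \left(- 15 V \left(1 + 2 V\right)\right) = - 60 V \left(1 + 2 V\right)$)
$a{\left(172 \right)} - E{\left(-119,-90 \right)} = \left(-60\right) 172 \left(1 + 2 \cdot 172\right) - \left(-2 - 119\right) = \left(-60\right) 172 \left(1 + 344\right) - -121 = \left(-60\right) 172 \cdot 345 + 121 = -3560400 + 121 = -3560279$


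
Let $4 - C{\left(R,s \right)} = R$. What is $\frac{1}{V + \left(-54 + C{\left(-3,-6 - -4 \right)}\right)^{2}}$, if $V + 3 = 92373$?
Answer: $\frac{1}{94579} \approx 1.0573 \cdot 10^{-5}$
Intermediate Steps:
$C{\left(R,s \right)} = 4 - R$
$V = 92370$ ($V = -3 + 92373 = 92370$)
$\frac{1}{V + \left(-54 + C{\left(-3,-6 - -4 \right)}\right)^{2}} = \frac{1}{92370 + \left(-54 + \left(4 - -3\right)\right)^{2}} = \frac{1}{92370 + \left(-54 + \left(4 + 3\right)\right)^{2}} = \frac{1}{92370 + \left(-54 + 7\right)^{2}} = \frac{1}{92370 + \left(-47\right)^{2}} = \frac{1}{92370 + 2209} = \frac{1}{94579}$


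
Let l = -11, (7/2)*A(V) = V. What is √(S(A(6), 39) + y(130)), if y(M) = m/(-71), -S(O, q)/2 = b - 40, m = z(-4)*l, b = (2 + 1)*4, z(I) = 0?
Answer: 2*√14 ≈ 7.4833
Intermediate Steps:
A(V) = 2*V/7
b = 12 (b = 3*4 = 12)
m = 0 (m = 0*(-11) = 0)
S(O, q) = 56 (S(O, q) = -2*(12 - 40) = -2*(-28) = 56)
y(M) = 0 (y(M) = 0/(-71) = 0*(-1/71) = 0)
√(S(A(6), 39) + y(130)) = √(56 + 0) = √56 = 2*√14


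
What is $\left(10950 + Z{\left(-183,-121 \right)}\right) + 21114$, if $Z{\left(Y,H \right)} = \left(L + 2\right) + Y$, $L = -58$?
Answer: $31825$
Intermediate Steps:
$Z{\left(Y,H \right)} = -56 + Y$ ($Z{\left(Y,H \right)} = \left(-58 + 2\right) + Y = -56 + Y$)
$\left(10950 + Z{\left(-183,-121 \right)}\right) + 21114 = \left(10950 - 239\right) + 21114 = 10711 + 21114 = 31825$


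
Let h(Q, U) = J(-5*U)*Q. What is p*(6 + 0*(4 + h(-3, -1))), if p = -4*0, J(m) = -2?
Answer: 0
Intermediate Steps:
h(Q, U) = -2*Q
p = 0
p*(6 + 0*(4 + h(-3, -1))) = 0*(6 + 0*(4 - 2*(-3))) = 0*(6 + 0*(4 + 6)) = 0*(6 + 0*10) = 0*(6 + 0) = 0*6 = 0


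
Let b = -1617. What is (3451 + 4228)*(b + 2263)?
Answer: 4960634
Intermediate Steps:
(3451 + 4228)*(b + 2263) = (3451 + 4228)*(-1617 + 2263) = 7679*646 = 4960634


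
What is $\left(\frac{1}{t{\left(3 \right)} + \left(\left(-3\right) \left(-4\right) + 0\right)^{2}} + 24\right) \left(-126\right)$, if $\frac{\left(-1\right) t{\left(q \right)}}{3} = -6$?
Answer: $- \frac{27223}{9} \approx -3024.8$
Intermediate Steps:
$t{\left(q \right)} = 18$ ($t{\left(q \right)} = \left(-3\right) \left(-6\right) = 18$)
$\left(\frac{1}{t{\left(3 \right)} + \left(\left(-3\right) \left(-4\right) + 0\right)^{2}} + 24\right) \left(-126\right) = \left(\frac{1}{18 + \left(\left(-3\right) \left(-4\right) + 0\right)^{2}} + 24\right) \left(-126\right) = \left(\frac{1}{18 + \left(12 + 0\right)^{2}} + 24\right) \left(-126\right) = \left(\frac{1}{18 + 12^{2}} + 24\right) \left(-126\right) = \left(\frac{1}{18 + 144} + 24\right) \left(-126\right) = \left(\frac{1}{162} + 24\right) \left(-126\right) = \frac{3889}{162} \left(-126\right) = - \frac{27223}{9}$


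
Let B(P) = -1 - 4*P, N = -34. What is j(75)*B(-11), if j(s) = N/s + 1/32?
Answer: -43559/2400 ≈ -18.150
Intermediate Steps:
j(s) = 1/32 - 34/s (j(s) = -34/s + 1/32 = 1/32 - 34/s)
j(75)*B(-11) = ((1/32)*(-1088 + 75)/75)*(-1 - 4*(-11)) = ((1/32)*(1/75)*(-1013))*(-1 + 44) = -1013/2400*43 = -43559/2400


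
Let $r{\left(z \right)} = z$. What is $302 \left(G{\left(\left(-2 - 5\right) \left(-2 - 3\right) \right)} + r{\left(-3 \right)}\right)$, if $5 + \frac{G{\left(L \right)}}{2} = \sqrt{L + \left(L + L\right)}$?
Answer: $-3926 + 604 \sqrt{105} \approx 2263.2$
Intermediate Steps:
$G{\left(L \right)} = -10 + 2 \sqrt{3} \sqrt{L}$ ($G{\left(L \right)} = -10 + 2 \sqrt{L + \left(L + L\right)} = -10 + 2 \sqrt{L + 2 L} = -10 + 2 \sqrt{3 L} = -10 + 2 \sqrt{3} \sqrt{L}$)
$302 \left(G{\left(\left(-2 - 5\right) \left(-2 - 3\right) \right)} + r{\left(-3 \right)}\right) = 302 \left(\left(-10 + 2 \sqrt{3} \sqrt{\left(-2 - 5\right) \left(-2 - 3\right)}\right) - 3\right) = 302 \left(\left(-10 + 2 \sqrt{3} \sqrt{\left(-7\right) \left(-5\right)}\right) - 3\right) = 302 \left(\left(-10 + 2 \sqrt{3} \sqrt{35}\right) - 3\right) = 302 \left(\left(-10 + 2 \sqrt{105}\right) - 3\right) = 302 \left(-13 + 2 \sqrt{105}\right) = -3926 + 604 \sqrt{105}$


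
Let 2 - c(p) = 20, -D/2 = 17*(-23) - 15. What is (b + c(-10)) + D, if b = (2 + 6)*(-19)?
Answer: 642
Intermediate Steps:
D = 812 (D = -2*(17*(-23) - 15) = -2*(-391 - 15) = -2*(-406) = 812)
c(p) = -18 (c(p) = 2 - 1*20 = 2 - 20 = -18)
b = -152 (b = 8*(-19) = -152)
(b + c(-10)) + D = (-152 - 18) + 812 = -170 + 812 = 642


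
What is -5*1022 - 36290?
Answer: -41400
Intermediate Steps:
-5*1022 - 36290 = -5110 - 36290 = -41400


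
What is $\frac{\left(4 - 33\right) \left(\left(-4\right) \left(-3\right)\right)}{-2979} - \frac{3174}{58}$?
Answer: $- \frac{1572527}{28797} \approx -54.607$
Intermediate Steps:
$\frac{\left(4 - 33\right) \left(\left(-4\right) \left(-3\right)\right)}{-2979} - \frac{3174}{58} = \left(-29\right) 12 \left(- \frac{1}{2979}\right) - \frac{1587}{29} = \left(-348\right) \left(- \frac{1}{2979}\right) - \frac{1587}{29} = \frac{116}{993} - \frac{1587}{29} = - \frac{1572527}{28797}$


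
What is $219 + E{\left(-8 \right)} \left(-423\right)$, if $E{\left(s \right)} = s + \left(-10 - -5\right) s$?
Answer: $-13317$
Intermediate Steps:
$E{\left(s \right)} = - 4 s$ ($E{\left(s \right)} = s + \left(-10 + 5\right) s = s - 5 s = - 4 s$)
$219 + E{\left(-8 \right)} \left(-423\right) = 219 + \left(-4\right) \left(-8\right) \left(-423\right) = 219 + 32 \left(-423\right) = 219 - 13536 = -13317$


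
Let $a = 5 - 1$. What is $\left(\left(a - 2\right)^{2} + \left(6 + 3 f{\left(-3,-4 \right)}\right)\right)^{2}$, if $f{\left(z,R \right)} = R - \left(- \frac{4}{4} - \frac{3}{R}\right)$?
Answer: $\frac{25}{16} \approx 1.5625$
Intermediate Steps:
$a = 4$ ($a = 5 - 1 = 4$)
$f{\left(z,R \right)} = 1 + R + \frac{3}{R}$ ($f{\left(z,R \right)} = R - \left(\left(-4\right) \frac{1}{4} - \frac{3}{R}\right) = R - \left(-1 - \frac{3}{R}\right) = R + \left(1 + \frac{3}{R}\right) = 1 + R + \frac{3}{R}$)
$\left(\left(a - 2\right)^{2} + \left(6 + 3 f{\left(-3,-4 \right)}\right)\right)^{2} = \left(\left(4 - 2\right)^{2} + \left(6 + 3 \left(1 - 4 + \frac{3}{-4}\right)\right)\right)^{2} = \left(2^{2} + \left(6 + 3 \left(1 - 4 + 3 \left(- \frac{1}{4}\right)\right)\right)\right)^{2} = \left(4 + \left(6 + 3 \left(1 - 4 - \frac{3}{4}\right)\right)\right)^{2} = \left(4 + \left(6 + 3 \left(- \frac{15}{4}\right)\right)\right)^{2} = \left(4 + \left(6 - \frac{45}{4}\right)\right)^{2} = \left(4 - \frac{21}{4}\right)^{2} = \left(- \frac{5}{4}\right)^{2} = \frac{25}{16}$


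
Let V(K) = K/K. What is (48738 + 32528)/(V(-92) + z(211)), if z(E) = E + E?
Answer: 81266/423 ≈ 192.12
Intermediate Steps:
V(K) = 1
z(E) = 2*E
(48738 + 32528)/(V(-92) + z(211)) = (48738 + 32528)/(1 + 2*211) = 81266/(1 + 422) = 81266/423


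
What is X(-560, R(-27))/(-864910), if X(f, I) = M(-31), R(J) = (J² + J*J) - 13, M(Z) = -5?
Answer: 1/172982 ≈ 5.7809e-6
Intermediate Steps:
R(J) = -13 + 2*J² (R(J) = (J² + J²) - 13 = 2*J² - 13 = -13 + 2*J²)
X(f, I) = -5
X(-560, R(-27))/(-864910) = -5/(-864910) = -5*(-1/864910) = 1/172982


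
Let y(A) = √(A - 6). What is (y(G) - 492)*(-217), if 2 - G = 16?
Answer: 106764 - 434*I*√5 ≈ 1.0676e+5 - 970.45*I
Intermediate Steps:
G = -14 (G = 2 - 1*16 = 2 - 16 = -14)
y(A) = √(-6 + A)
(y(G) - 492)*(-217) = (√(-6 - 14) - 492)*(-217) = (√(-20) - 492)*(-217) = (2*I*√5 - 492)*(-217) = (-492 + 2*I*√5)*(-217) = 106764 - 434*I*√5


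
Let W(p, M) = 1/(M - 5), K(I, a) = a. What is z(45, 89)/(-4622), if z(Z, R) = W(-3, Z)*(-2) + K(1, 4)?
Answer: -79/92440 ≈ -0.00085461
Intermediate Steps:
W(p, M) = 1/(-5 + M)
z(Z, R) = 4 - 2/(-5 + Z) (z(Z, R) = -2/(-5 + Z) + 4 = 4 - 2/(-5 + Z))
z(45, 89)/(-4622) = (2*(-11 + 2*45)/(-5 + 45))/(-4622) = (2*(-11 + 90)/40)*(-1/4622) = (2*(1/40)*79)*(-1/4622) = (79/20)*(-1/4622) = -79/92440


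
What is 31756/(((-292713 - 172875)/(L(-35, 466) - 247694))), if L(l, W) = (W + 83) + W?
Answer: 1958384581/116397 ≈ 16825.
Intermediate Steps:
L(l, W) = 83 + 2*W (L(l, W) = (83 + W) + W = 83 + 2*W)
31756/(((-292713 - 172875)/(L(-35, 466) - 247694))) = 31756/(((-292713 - 172875)/((83 + 2*466) - 247694))) = 31756/((-465588/((83 + 932) - 247694))) = 31756/((-465588/(1015 - 247694))) = 31756/((-465588/(-246679))) = 31756/((-465588*(-1/246679))) = 31756/(465588/246679) = 31756*(246679/465588) = 1958384581/116397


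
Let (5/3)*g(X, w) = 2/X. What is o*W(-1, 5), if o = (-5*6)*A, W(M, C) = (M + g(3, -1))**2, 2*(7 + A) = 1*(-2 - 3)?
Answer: 513/5 ≈ 102.60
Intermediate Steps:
A = -19/2 (A = -7 + (1*(-2 - 3))/2 = -7 + (1*(-5))/2 = -7 + (1/2)*(-5) = -7 - 5/2 = -19/2 ≈ -9.5000)
g(X, w) = 6/(5*X) (g(X, w) = 3*(2/X)/5 = 6/(5*X))
W(M, C) = (2/5 + M)**2 (W(M, C) = (M + (6/5)/3)**2 = (M + (6/5)*(1/3))**2 = (M + 2/5)**2 = (2/5 + M)**2)
o = 285 (o = -5*6*(-19/2) = -30*(-19/2) = 285)
o*W(-1, 5) = 285*((2 + 5*(-1))**2/25) = 285*((2 - 5)**2/25) = 285*((1/25)*(-3)**2) = 285*((1/25)*9) = 285*(9/25) = 513/5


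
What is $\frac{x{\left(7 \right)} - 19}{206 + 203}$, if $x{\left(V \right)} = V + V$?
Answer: $- \frac{5}{409} \approx -0.012225$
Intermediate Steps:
$x{\left(V \right)} = 2 V$
$\frac{x{\left(7 \right)} - 19}{206 + 203} = \frac{2 \cdot 7 - 19}{206 + 203} = \frac{14 - 19}{409} = \left(-5\right) \frac{1}{409} = - \frac{5}{409}$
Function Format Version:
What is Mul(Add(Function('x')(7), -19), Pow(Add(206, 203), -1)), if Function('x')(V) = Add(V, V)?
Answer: Rational(-5, 409) ≈ -0.012225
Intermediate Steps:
Function('x')(V) = Mul(2, V)
Mul(Add(Function('x')(7), -19), Pow(Add(206, 203), -1)) = Mul(Add(Mul(2, 7), -19), Pow(Add(206, 203), -1)) = Mul(Add(14, -19), Pow(409, -1)) = Mul(-5, Rational(1, 409)) = Rational(-5, 409)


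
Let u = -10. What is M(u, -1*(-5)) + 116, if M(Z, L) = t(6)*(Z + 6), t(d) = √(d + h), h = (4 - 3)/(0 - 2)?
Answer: 116 - 2*√22 ≈ 106.62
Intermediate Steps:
h = -½ (h = 1/(-2) = 1*(-½) = -½ ≈ -0.50000)
t(d) = √(-½ + d) (t(d) = √(d - ½) = √(-½ + d))
M(Z, L) = √22*(6 + Z)/2 (M(Z, L) = (√(-2 + 4*6)/2)*(Z + 6) = (√(-2 + 24)/2)*(6 + Z) = (√22/2)*(6 + Z) = √22*(6 + Z)/2)
M(u, -1*(-5)) + 116 = √22*(6 - 10)/2 + 116 = (½)*√22*(-4) + 116 = -2*√22 + 116 = 116 - 2*√22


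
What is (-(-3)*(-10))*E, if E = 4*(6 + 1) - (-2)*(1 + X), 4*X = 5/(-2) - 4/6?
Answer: -1705/2 ≈ -852.50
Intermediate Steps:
X = -19/24 (X = (5/(-2) - 4/6)/4 = (5*(-½) - 4*⅙)/4 = (-5/2 - ⅔)/4 = (¼)*(-19/6) = -19/24 ≈ -0.79167)
E = 341/12 (E = 4*(6 + 1) - (-2)*(1 - 19/24) = 4*7 - (-2)*5/24 = 28 - 1*(-5/12) = 28 + 5/12 = 341/12 ≈ 28.417)
(-(-3)*(-10))*E = (-(-3)*(-10))*(341/12) = (-1*(-3)*(-10))*(341/12) = (3*(-10))*(341/12) = -30*341/12 = -1705/2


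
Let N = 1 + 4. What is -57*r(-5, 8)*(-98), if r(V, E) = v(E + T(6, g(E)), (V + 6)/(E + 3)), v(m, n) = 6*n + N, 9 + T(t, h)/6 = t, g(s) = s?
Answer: 340746/11 ≈ 30977.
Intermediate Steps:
T(t, h) = -54 + 6*t
N = 5
v(m, n) = 5 + 6*n (v(m, n) = 6*n + 5 = 5 + 6*n)
r(V, E) = 5 + 6*(6 + V)/(3 + E) (r(V, E) = 5 + 6*((V + 6)/(E + 3)) = 5 + 6*((6 + V)/(3 + E)) = 5 + 6*(6 + V)/(3 + E))
-57*r(-5, 8)*(-98) = -57*(51 + 5*8 + 6*(-5))/(3 + 8)*(-98) = -57*(51 + 40 - 30)/11*(-98) = -57*61/11*(-98) = -3477/11*(-98) = 340746/11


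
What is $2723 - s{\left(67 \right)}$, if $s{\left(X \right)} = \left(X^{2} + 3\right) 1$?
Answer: $-1769$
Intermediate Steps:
$s{\left(X \right)} = 3 + X^{2}$ ($s{\left(X \right)} = \left(3 + X^{2}\right) 1 = 3 + X^{2}$)
$2723 - s{\left(67 \right)} = 2723 - \left(3 + 67^{2}\right) = 2723 - \left(3 + 4489\right) = 2723 - 4492 = -1769$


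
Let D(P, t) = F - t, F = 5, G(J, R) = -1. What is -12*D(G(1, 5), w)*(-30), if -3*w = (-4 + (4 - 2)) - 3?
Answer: 1200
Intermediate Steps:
w = 5/3 (w = -((-4 + (4 - 2)) - 3)/3 = -((-4 + 2) - 3)/3 = -(-2 - 3)/3 = -1/3*(-5) = 5/3 ≈ 1.6667)
D(P, t) = 5 - t
-12*D(G(1, 5), w)*(-30) = -12*(5 - 1*5/3)*(-30) = -12*(5 - 5/3)*(-30) = -12*10/3*(-30) = -40*(-30) = 1200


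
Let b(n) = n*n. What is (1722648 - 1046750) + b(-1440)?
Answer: 2749498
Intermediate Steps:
b(n) = n**2
(1722648 - 1046750) + b(-1440) = (1722648 - 1046750) + (-1440)**2 = 675898 + 2073600 = 2749498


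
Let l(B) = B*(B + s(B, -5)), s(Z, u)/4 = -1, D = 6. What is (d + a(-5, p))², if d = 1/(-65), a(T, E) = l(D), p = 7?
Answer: 606841/4225 ≈ 143.63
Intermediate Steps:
s(Z, u) = -4 (s(Z, u) = 4*(-1) = -4)
l(B) = B*(-4 + B) (l(B) = B*(B - 4) = B*(-4 + B))
a(T, E) = 12 (a(T, E) = 6*(-4 + 6) = 6*2 = 12)
d = -1/65 ≈ -0.015385
(d + a(-5, p))² = (-1/65 + 12)² = (779/65)² = 606841/4225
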